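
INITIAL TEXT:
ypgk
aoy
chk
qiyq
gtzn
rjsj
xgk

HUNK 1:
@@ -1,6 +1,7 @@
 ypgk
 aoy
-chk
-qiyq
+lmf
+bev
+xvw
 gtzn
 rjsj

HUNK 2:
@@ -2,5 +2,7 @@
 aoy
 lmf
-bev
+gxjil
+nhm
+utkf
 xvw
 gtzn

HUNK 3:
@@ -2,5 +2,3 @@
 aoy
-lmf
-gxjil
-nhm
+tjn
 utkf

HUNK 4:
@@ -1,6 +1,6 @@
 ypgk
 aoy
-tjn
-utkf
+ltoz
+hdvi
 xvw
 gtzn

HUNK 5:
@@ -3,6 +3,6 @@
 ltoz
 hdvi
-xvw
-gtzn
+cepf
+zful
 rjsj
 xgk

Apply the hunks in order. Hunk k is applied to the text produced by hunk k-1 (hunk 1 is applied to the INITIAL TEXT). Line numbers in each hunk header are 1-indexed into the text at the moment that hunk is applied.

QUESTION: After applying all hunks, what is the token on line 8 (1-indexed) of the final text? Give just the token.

Hunk 1: at line 1 remove [chk,qiyq] add [lmf,bev,xvw] -> 8 lines: ypgk aoy lmf bev xvw gtzn rjsj xgk
Hunk 2: at line 2 remove [bev] add [gxjil,nhm,utkf] -> 10 lines: ypgk aoy lmf gxjil nhm utkf xvw gtzn rjsj xgk
Hunk 3: at line 2 remove [lmf,gxjil,nhm] add [tjn] -> 8 lines: ypgk aoy tjn utkf xvw gtzn rjsj xgk
Hunk 4: at line 1 remove [tjn,utkf] add [ltoz,hdvi] -> 8 lines: ypgk aoy ltoz hdvi xvw gtzn rjsj xgk
Hunk 5: at line 3 remove [xvw,gtzn] add [cepf,zful] -> 8 lines: ypgk aoy ltoz hdvi cepf zful rjsj xgk
Final line 8: xgk

Answer: xgk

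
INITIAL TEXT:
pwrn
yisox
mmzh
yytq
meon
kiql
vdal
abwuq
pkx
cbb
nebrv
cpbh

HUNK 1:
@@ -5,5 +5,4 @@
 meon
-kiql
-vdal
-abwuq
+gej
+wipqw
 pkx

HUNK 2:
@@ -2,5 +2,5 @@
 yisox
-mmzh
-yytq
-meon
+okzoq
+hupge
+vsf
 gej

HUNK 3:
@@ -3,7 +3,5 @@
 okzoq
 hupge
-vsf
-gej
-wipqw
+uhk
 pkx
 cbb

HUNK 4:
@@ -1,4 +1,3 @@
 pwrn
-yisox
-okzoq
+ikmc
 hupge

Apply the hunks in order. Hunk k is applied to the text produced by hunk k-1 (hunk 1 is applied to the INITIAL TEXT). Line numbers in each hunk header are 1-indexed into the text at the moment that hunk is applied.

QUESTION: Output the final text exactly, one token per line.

Answer: pwrn
ikmc
hupge
uhk
pkx
cbb
nebrv
cpbh

Derivation:
Hunk 1: at line 5 remove [kiql,vdal,abwuq] add [gej,wipqw] -> 11 lines: pwrn yisox mmzh yytq meon gej wipqw pkx cbb nebrv cpbh
Hunk 2: at line 2 remove [mmzh,yytq,meon] add [okzoq,hupge,vsf] -> 11 lines: pwrn yisox okzoq hupge vsf gej wipqw pkx cbb nebrv cpbh
Hunk 3: at line 3 remove [vsf,gej,wipqw] add [uhk] -> 9 lines: pwrn yisox okzoq hupge uhk pkx cbb nebrv cpbh
Hunk 4: at line 1 remove [yisox,okzoq] add [ikmc] -> 8 lines: pwrn ikmc hupge uhk pkx cbb nebrv cpbh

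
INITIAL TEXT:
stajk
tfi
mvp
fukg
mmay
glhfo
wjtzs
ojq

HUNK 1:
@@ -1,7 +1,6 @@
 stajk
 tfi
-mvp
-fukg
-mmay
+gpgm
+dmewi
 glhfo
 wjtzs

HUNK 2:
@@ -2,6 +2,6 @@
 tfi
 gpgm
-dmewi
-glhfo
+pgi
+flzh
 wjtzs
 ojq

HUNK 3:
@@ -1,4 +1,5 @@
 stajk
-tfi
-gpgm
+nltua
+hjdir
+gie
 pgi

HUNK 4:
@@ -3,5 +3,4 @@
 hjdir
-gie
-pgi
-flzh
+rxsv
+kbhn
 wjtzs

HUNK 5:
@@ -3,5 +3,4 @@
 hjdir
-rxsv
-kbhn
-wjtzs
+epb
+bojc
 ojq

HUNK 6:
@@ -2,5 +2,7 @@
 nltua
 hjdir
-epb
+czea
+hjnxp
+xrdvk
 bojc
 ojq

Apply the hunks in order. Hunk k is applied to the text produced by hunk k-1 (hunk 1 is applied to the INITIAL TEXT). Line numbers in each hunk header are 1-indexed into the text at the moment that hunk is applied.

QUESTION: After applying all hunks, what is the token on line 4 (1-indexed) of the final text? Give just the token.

Hunk 1: at line 1 remove [mvp,fukg,mmay] add [gpgm,dmewi] -> 7 lines: stajk tfi gpgm dmewi glhfo wjtzs ojq
Hunk 2: at line 2 remove [dmewi,glhfo] add [pgi,flzh] -> 7 lines: stajk tfi gpgm pgi flzh wjtzs ojq
Hunk 3: at line 1 remove [tfi,gpgm] add [nltua,hjdir,gie] -> 8 lines: stajk nltua hjdir gie pgi flzh wjtzs ojq
Hunk 4: at line 3 remove [gie,pgi,flzh] add [rxsv,kbhn] -> 7 lines: stajk nltua hjdir rxsv kbhn wjtzs ojq
Hunk 5: at line 3 remove [rxsv,kbhn,wjtzs] add [epb,bojc] -> 6 lines: stajk nltua hjdir epb bojc ojq
Hunk 6: at line 2 remove [epb] add [czea,hjnxp,xrdvk] -> 8 lines: stajk nltua hjdir czea hjnxp xrdvk bojc ojq
Final line 4: czea

Answer: czea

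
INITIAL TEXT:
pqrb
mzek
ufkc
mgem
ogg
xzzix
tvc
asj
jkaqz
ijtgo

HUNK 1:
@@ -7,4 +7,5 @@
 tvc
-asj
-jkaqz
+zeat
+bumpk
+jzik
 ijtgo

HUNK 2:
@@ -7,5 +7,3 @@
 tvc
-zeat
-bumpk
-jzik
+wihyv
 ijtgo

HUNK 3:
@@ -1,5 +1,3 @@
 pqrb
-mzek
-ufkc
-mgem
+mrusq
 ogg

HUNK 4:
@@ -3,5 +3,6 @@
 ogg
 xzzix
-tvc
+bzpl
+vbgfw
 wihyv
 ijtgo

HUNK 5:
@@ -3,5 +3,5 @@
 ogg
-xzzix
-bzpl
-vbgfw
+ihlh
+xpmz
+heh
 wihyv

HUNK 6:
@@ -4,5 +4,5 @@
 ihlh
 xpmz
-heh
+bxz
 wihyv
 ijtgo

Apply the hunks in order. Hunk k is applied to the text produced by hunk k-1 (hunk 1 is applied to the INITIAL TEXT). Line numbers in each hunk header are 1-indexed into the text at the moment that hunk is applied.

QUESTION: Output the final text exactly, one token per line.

Hunk 1: at line 7 remove [asj,jkaqz] add [zeat,bumpk,jzik] -> 11 lines: pqrb mzek ufkc mgem ogg xzzix tvc zeat bumpk jzik ijtgo
Hunk 2: at line 7 remove [zeat,bumpk,jzik] add [wihyv] -> 9 lines: pqrb mzek ufkc mgem ogg xzzix tvc wihyv ijtgo
Hunk 3: at line 1 remove [mzek,ufkc,mgem] add [mrusq] -> 7 lines: pqrb mrusq ogg xzzix tvc wihyv ijtgo
Hunk 4: at line 3 remove [tvc] add [bzpl,vbgfw] -> 8 lines: pqrb mrusq ogg xzzix bzpl vbgfw wihyv ijtgo
Hunk 5: at line 3 remove [xzzix,bzpl,vbgfw] add [ihlh,xpmz,heh] -> 8 lines: pqrb mrusq ogg ihlh xpmz heh wihyv ijtgo
Hunk 6: at line 4 remove [heh] add [bxz] -> 8 lines: pqrb mrusq ogg ihlh xpmz bxz wihyv ijtgo

Answer: pqrb
mrusq
ogg
ihlh
xpmz
bxz
wihyv
ijtgo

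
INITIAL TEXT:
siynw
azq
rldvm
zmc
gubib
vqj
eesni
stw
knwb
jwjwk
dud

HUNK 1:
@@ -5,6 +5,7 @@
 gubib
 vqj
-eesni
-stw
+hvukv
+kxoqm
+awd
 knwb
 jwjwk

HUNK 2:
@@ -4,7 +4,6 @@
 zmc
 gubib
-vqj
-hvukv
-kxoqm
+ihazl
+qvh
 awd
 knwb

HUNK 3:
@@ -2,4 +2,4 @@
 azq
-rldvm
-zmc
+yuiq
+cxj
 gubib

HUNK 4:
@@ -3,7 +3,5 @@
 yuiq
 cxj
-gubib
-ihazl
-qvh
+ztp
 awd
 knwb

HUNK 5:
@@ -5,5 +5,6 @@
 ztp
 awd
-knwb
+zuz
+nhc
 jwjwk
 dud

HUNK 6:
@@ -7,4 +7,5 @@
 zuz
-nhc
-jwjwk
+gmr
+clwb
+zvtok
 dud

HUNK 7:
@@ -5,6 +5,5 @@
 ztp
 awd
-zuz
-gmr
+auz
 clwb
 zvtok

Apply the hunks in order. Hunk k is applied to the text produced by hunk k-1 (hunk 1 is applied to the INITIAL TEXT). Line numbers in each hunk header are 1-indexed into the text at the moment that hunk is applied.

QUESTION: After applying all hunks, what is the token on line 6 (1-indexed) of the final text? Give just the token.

Hunk 1: at line 5 remove [eesni,stw] add [hvukv,kxoqm,awd] -> 12 lines: siynw azq rldvm zmc gubib vqj hvukv kxoqm awd knwb jwjwk dud
Hunk 2: at line 4 remove [vqj,hvukv,kxoqm] add [ihazl,qvh] -> 11 lines: siynw azq rldvm zmc gubib ihazl qvh awd knwb jwjwk dud
Hunk 3: at line 2 remove [rldvm,zmc] add [yuiq,cxj] -> 11 lines: siynw azq yuiq cxj gubib ihazl qvh awd knwb jwjwk dud
Hunk 4: at line 3 remove [gubib,ihazl,qvh] add [ztp] -> 9 lines: siynw azq yuiq cxj ztp awd knwb jwjwk dud
Hunk 5: at line 5 remove [knwb] add [zuz,nhc] -> 10 lines: siynw azq yuiq cxj ztp awd zuz nhc jwjwk dud
Hunk 6: at line 7 remove [nhc,jwjwk] add [gmr,clwb,zvtok] -> 11 lines: siynw azq yuiq cxj ztp awd zuz gmr clwb zvtok dud
Hunk 7: at line 5 remove [zuz,gmr] add [auz] -> 10 lines: siynw azq yuiq cxj ztp awd auz clwb zvtok dud
Final line 6: awd

Answer: awd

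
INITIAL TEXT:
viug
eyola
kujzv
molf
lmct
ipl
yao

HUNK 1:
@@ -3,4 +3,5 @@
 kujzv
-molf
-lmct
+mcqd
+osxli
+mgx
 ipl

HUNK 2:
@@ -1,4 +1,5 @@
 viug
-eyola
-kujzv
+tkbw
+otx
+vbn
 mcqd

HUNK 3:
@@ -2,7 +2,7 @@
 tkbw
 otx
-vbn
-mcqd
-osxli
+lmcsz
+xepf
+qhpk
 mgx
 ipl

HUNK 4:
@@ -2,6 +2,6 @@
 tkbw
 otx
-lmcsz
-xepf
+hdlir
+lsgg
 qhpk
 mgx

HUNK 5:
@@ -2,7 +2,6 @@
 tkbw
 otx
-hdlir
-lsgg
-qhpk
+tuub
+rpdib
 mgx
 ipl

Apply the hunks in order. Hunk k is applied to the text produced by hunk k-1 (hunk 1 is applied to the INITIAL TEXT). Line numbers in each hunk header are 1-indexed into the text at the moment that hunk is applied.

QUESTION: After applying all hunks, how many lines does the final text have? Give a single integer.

Hunk 1: at line 3 remove [molf,lmct] add [mcqd,osxli,mgx] -> 8 lines: viug eyola kujzv mcqd osxli mgx ipl yao
Hunk 2: at line 1 remove [eyola,kujzv] add [tkbw,otx,vbn] -> 9 lines: viug tkbw otx vbn mcqd osxli mgx ipl yao
Hunk 3: at line 2 remove [vbn,mcqd,osxli] add [lmcsz,xepf,qhpk] -> 9 lines: viug tkbw otx lmcsz xepf qhpk mgx ipl yao
Hunk 4: at line 2 remove [lmcsz,xepf] add [hdlir,lsgg] -> 9 lines: viug tkbw otx hdlir lsgg qhpk mgx ipl yao
Hunk 5: at line 2 remove [hdlir,lsgg,qhpk] add [tuub,rpdib] -> 8 lines: viug tkbw otx tuub rpdib mgx ipl yao
Final line count: 8

Answer: 8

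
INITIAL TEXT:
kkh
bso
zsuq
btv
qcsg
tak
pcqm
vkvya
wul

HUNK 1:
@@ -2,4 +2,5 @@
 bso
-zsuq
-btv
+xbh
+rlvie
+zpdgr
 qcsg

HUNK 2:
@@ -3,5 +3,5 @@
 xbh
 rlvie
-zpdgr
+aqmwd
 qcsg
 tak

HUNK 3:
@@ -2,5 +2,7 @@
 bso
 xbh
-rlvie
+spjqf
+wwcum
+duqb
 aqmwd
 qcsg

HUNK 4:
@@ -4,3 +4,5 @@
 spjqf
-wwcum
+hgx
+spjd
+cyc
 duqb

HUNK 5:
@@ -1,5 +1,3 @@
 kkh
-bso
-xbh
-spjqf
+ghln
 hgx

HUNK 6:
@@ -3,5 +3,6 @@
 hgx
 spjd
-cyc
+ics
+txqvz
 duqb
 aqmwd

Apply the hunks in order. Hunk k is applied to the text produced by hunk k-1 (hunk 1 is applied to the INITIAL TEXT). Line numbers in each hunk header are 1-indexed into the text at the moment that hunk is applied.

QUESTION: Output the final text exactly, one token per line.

Answer: kkh
ghln
hgx
spjd
ics
txqvz
duqb
aqmwd
qcsg
tak
pcqm
vkvya
wul

Derivation:
Hunk 1: at line 2 remove [zsuq,btv] add [xbh,rlvie,zpdgr] -> 10 lines: kkh bso xbh rlvie zpdgr qcsg tak pcqm vkvya wul
Hunk 2: at line 3 remove [zpdgr] add [aqmwd] -> 10 lines: kkh bso xbh rlvie aqmwd qcsg tak pcqm vkvya wul
Hunk 3: at line 2 remove [rlvie] add [spjqf,wwcum,duqb] -> 12 lines: kkh bso xbh spjqf wwcum duqb aqmwd qcsg tak pcqm vkvya wul
Hunk 4: at line 4 remove [wwcum] add [hgx,spjd,cyc] -> 14 lines: kkh bso xbh spjqf hgx spjd cyc duqb aqmwd qcsg tak pcqm vkvya wul
Hunk 5: at line 1 remove [bso,xbh,spjqf] add [ghln] -> 12 lines: kkh ghln hgx spjd cyc duqb aqmwd qcsg tak pcqm vkvya wul
Hunk 6: at line 3 remove [cyc] add [ics,txqvz] -> 13 lines: kkh ghln hgx spjd ics txqvz duqb aqmwd qcsg tak pcqm vkvya wul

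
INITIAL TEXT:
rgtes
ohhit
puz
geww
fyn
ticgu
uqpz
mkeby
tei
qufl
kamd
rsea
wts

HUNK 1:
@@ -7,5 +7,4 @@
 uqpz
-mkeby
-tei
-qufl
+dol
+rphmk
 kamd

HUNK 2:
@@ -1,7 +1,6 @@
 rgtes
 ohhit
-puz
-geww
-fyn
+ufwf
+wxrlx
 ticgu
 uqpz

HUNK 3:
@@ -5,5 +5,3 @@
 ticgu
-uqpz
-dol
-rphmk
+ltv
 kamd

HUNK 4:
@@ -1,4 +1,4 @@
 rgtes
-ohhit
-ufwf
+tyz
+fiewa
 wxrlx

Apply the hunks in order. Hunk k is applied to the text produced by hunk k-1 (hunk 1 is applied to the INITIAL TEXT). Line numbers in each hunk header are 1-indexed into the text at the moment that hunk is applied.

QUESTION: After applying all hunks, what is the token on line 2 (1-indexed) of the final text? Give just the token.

Answer: tyz

Derivation:
Hunk 1: at line 7 remove [mkeby,tei,qufl] add [dol,rphmk] -> 12 lines: rgtes ohhit puz geww fyn ticgu uqpz dol rphmk kamd rsea wts
Hunk 2: at line 1 remove [puz,geww,fyn] add [ufwf,wxrlx] -> 11 lines: rgtes ohhit ufwf wxrlx ticgu uqpz dol rphmk kamd rsea wts
Hunk 3: at line 5 remove [uqpz,dol,rphmk] add [ltv] -> 9 lines: rgtes ohhit ufwf wxrlx ticgu ltv kamd rsea wts
Hunk 4: at line 1 remove [ohhit,ufwf] add [tyz,fiewa] -> 9 lines: rgtes tyz fiewa wxrlx ticgu ltv kamd rsea wts
Final line 2: tyz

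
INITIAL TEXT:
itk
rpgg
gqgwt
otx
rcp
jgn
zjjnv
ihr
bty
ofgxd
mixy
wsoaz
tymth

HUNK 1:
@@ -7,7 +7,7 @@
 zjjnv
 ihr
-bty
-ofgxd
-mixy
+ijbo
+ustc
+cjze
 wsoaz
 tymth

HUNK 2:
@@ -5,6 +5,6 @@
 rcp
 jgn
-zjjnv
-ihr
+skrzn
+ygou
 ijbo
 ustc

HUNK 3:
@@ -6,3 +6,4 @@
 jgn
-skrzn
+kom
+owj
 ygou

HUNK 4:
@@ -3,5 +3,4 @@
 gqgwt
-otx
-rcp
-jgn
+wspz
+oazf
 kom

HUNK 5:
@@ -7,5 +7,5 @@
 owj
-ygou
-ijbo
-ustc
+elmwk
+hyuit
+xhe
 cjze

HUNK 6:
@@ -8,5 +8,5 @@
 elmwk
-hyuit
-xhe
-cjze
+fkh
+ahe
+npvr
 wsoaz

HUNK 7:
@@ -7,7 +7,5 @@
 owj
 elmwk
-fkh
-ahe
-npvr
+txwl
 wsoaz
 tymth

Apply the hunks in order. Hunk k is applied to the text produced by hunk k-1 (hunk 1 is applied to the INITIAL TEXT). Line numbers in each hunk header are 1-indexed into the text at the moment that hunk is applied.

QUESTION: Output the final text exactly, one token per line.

Answer: itk
rpgg
gqgwt
wspz
oazf
kom
owj
elmwk
txwl
wsoaz
tymth

Derivation:
Hunk 1: at line 7 remove [bty,ofgxd,mixy] add [ijbo,ustc,cjze] -> 13 lines: itk rpgg gqgwt otx rcp jgn zjjnv ihr ijbo ustc cjze wsoaz tymth
Hunk 2: at line 5 remove [zjjnv,ihr] add [skrzn,ygou] -> 13 lines: itk rpgg gqgwt otx rcp jgn skrzn ygou ijbo ustc cjze wsoaz tymth
Hunk 3: at line 6 remove [skrzn] add [kom,owj] -> 14 lines: itk rpgg gqgwt otx rcp jgn kom owj ygou ijbo ustc cjze wsoaz tymth
Hunk 4: at line 3 remove [otx,rcp,jgn] add [wspz,oazf] -> 13 lines: itk rpgg gqgwt wspz oazf kom owj ygou ijbo ustc cjze wsoaz tymth
Hunk 5: at line 7 remove [ygou,ijbo,ustc] add [elmwk,hyuit,xhe] -> 13 lines: itk rpgg gqgwt wspz oazf kom owj elmwk hyuit xhe cjze wsoaz tymth
Hunk 6: at line 8 remove [hyuit,xhe,cjze] add [fkh,ahe,npvr] -> 13 lines: itk rpgg gqgwt wspz oazf kom owj elmwk fkh ahe npvr wsoaz tymth
Hunk 7: at line 7 remove [fkh,ahe,npvr] add [txwl] -> 11 lines: itk rpgg gqgwt wspz oazf kom owj elmwk txwl wsoaz tymth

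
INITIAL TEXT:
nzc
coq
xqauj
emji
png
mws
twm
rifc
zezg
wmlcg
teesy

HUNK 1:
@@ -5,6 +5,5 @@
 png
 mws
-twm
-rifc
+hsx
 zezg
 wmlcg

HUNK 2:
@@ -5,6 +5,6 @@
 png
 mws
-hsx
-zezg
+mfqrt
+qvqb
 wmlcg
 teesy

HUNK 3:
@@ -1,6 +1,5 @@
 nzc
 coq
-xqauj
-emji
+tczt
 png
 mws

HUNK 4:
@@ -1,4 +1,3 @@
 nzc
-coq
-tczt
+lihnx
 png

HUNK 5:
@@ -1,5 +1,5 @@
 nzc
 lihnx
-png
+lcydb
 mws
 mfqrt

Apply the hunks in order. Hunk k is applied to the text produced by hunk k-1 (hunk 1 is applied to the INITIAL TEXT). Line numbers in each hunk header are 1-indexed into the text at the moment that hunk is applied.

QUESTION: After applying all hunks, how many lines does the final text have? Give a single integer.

Answer: 8

Derivation:
Hunk 1: at line 5 remove [twm,rifc] add [hsx] -> 10 lines: nzc coq xqauj emji png mws hsx zezg wmlcg teesy
Hunk 2: at line 5 remove [hsx,zezg] add [mfqrt,qvqb] -> 10 lines: nzc coq xqauj emji png mws mfqrt qvqb wmlcg teesy
Hunk 3: at line 1 remove [xqauj,emji] add [tczt] -> 9 lines: nzc coq tczt png mws mfqrt qvqb wmlcg teesy
Hunk 4: at line 1 remove [coq,tczt] add [lihnx] -> 8 lines: nzc lihnx png mws mfqrt qvqb wmlcg teesy
Hunk 5: at line 1 remove [png] add [lcydb] -> 8 lines: nzc lihnx lcydb mws mfqrt qvqb wmlcg teesy
Final line count: 8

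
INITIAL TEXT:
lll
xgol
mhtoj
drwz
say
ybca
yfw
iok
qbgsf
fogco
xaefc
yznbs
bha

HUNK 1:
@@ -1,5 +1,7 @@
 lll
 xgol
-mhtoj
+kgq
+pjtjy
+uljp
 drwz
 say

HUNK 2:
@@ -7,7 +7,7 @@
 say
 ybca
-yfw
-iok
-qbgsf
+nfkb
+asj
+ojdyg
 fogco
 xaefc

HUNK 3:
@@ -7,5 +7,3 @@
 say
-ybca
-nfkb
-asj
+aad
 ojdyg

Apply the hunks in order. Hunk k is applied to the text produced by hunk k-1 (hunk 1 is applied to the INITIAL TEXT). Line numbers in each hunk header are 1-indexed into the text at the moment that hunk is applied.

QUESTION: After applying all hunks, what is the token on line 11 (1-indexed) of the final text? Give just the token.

Answer: xaefc

Derivation:
Hunk 1: at line 1 remove [mhtoj] add [kgq,pjtjy,uljp] -> 15 lines: lll xgol kgq pjtjy uljp drwz say ybca yfw iok qbgsf fogco xaefc yznbs bha
Hunk 2: at line 7 remove [yfw,iok,qbgsf] add [nfkb,asj,ojdyg] -> 15 lines: lll xgol kgq pjtjy uljp drwz say ybca nfkb asj ojdyg fogco xaefc yznbs bha
Hunk 3: at line 7 remove [ybca,nfkb,asj] add [aad] -> 13 lines: lll xgol kgq pjtjy uljp drwz say aad ojdyg fogco xaefc yznbs bha
Final line 11: xaefc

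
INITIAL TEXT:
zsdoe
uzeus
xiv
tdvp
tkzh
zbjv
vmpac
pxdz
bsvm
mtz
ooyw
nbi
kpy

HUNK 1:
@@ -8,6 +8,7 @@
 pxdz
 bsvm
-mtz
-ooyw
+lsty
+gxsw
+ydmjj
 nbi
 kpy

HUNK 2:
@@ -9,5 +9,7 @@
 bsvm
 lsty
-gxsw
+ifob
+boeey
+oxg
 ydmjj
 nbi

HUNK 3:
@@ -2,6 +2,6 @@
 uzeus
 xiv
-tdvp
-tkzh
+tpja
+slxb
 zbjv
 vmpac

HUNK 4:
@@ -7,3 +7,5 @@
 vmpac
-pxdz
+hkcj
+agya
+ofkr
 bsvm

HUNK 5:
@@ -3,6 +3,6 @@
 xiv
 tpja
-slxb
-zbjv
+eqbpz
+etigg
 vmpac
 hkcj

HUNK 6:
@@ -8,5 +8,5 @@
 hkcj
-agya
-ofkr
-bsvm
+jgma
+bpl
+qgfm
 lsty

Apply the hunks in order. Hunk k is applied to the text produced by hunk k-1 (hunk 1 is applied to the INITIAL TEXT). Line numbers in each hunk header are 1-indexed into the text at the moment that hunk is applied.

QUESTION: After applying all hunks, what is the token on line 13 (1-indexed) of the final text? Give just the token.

Hunk 1: at line 8 remove [mtz,ooyw] add [lsty,gxsw,ydmjj] -> 14 lines: zsdoe uzeus xiv tdvp tkzh zbjv vmpac pxdz bsvm lsty gxsw ydmjj nbi kpy
Hunk 2: at line 9 remove [gxsw] add [ifob,boeey,oxg] -> 16 lines: zsdoe uzeus xiv tdvp tkzh zbjv vmpac pxdz bsvm lsty ifob boeey oxg ydmjj nbi kpy
Hunk 3: at line 2 remove [tdvp,tkzh] add [tpja,slxb] -> 16 lines: zsdoe uzeus xiv tpja slxb zbjv vmpac pxdz bsvm lsty ifob boeey oxg ydmjj nbi kpy
Hunk 4: at line 7 remove [pxdz] add [hkcj,agya,ofkr] -> 18 lines: zsdoe uzeus xiv tpja slxb zbjv vmpac hkcj agya ofkr bsvm lsty ifob boeey oxg ydmjj nbi kpy
Hunk 5: at line 3 remove [slxb,zbjv] add [eqbpz,etigg] -> 18 lines: zsdoe uzeus xiv tpja eqbpz etigg vmpac hkcj agya ofkr bsvm lsty ifob boeey oxg ydmjj nbi kpy
Hunk 6: at line 8 remove [agya,ofkr,bsvm] add [jgma,bpl,qgfm] -> 18 lines: zsdoe uzeus xiv tpja eqbpz etigg vmpac hkcj jgma bpl qgfm lsty ifob boeey oxg ydmjj nbi kpy
Final line 13: ifob

Answer: ifob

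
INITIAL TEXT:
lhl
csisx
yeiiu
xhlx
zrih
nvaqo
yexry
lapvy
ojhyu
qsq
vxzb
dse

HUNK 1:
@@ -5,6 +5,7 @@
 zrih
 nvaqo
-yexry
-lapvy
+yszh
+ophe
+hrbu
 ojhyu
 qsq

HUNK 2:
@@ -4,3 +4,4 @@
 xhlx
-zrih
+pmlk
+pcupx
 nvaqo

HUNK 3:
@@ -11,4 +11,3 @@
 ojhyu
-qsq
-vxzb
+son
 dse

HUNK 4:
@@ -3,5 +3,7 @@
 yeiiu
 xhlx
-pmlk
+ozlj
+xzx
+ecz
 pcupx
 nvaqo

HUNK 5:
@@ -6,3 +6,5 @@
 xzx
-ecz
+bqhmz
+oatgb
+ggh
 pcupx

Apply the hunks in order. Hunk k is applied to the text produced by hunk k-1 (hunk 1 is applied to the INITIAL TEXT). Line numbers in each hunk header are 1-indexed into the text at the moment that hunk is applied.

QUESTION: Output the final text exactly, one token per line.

Answer: lhl
csisx
yeiiu
xhlx
ozlj
xzx
bqhmz
oatgb
ggh
pcupx
nvaqo
yszh
ophe
hrbu
ojhyu
son
dse

Derivation:
Hunk 1: at line 5 remove [yexry,lapvy] add [yszh,ophe,hrbu] -> 13 lines: lhl csisx yeiiu xhlx zrih nvaqo yszh ophe hrbu ojhyu qsq vxzb dse
Hunk 2: at line 4 remove [zrih] add [pmlk,pcupx] -> 14 lines: lhl csisx yeiiu xhlx pmlk pcupx nvaqo yszh ophe hrbu ojhyu qsq vxzb dse
Hunk 3: at line 11 remove [qsq,vxzb] add [son] -> 13 lines: lhl csisx yeiiu xhlx pmlk pcupx nvaqo yszh ophe hrbu ojhyu son dse
Hunk 4: at line 3 remove [pmlk] add [ozlj,xzx,ecz] -> 15 lines: lhl csisx yeiiu xhlx ozlj xzx ecz pcupx nvaqo yszh ophe hrbu ojhyu son dse
Hunk 5: at line 6 remove [ecz] add [bqhmz,oatgb,ggh] -> 17 lines: lhl csisx yeiiu xhlx ozlj xzx bqhmz oatgb ggh pcupx nvaqo yszh ophe hrbu ojhyu son dse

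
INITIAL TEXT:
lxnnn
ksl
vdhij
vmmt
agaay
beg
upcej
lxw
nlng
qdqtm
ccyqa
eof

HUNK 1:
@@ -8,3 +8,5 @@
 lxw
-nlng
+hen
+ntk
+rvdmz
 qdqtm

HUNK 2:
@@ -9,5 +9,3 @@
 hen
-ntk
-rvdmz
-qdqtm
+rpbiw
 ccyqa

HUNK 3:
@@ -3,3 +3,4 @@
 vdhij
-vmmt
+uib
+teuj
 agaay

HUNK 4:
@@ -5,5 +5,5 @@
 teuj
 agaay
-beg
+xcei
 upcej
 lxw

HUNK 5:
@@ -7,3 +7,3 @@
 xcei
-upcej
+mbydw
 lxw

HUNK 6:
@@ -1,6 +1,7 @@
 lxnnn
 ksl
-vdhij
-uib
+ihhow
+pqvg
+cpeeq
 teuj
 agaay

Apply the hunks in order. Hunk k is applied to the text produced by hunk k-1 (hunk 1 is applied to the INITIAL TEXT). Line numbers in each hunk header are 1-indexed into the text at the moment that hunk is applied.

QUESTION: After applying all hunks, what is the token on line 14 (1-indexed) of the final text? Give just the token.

Hunk 1: at line 8 remove [nlng] add [hen,ntk,rvdmz] -> 14 lines: lxnnn ksl vdhij vmmt agaay beg upcej lxw hen ntk rvdmz qdqtm ccyqa eof
Hunk 2: at line 9 remove [ntk,rvdmz,qdqtm] add [rpbiw] -> 12 lines: lxnnn ksl vdhij vmmt agaay beg upcej lxw hen rpbiw ccyqa eof
Hunk 3: at line 3 remove [vmmt] add [uib,teuj] -> 13 lines: lxnnn ksl vdhij uib teuj agaay beg upcej lxw hen rpbiw ccyqa eof
Hunk 4: at line 5 remove [beg] add [xcei] -> 13 lines: lxnnn ksl vdhij uib teuj agaay xcei upcej lxw hen rpbiw ccyqa eof
Hunk 5: at line 7 remove [upcej] add [mbydw] -> 13 lines: lxnnn ksl vdhij uib teuj agaay xcei mbydw lxw hen rpbiw ccyqa eof
Hunk 6: at line 1 remove [vdhij,uib] add [ihhow,pqvg,cpeeq] -> 14 lines: lxnnn ksl ihhow pqvg cpeeq teuj agaay xcei mbydw lxw hen rpbiw ccyqa eof
Final line 14: eof

Answer: eof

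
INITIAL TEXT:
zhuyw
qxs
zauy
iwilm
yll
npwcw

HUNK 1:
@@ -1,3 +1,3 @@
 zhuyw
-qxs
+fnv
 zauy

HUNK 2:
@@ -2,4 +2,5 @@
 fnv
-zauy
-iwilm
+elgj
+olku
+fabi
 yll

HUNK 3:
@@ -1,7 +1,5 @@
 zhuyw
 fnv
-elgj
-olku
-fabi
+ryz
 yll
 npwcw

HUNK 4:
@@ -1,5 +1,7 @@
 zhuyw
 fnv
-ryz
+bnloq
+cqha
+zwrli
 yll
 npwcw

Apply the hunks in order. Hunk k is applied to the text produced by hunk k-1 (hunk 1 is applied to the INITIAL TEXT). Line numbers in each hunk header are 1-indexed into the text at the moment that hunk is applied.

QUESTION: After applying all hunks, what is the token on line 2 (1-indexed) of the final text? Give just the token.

Hunk 1: at line 1 remove [qxs] add [fnv] -> 6 lines: zhuyw fnv zauy iwilm yll npwcw
Hunk 2: at line 2 remove [zauy,iwilm] add [elgj,olku,fabi] -> 7 lines: zhuyw fnv elgj olku fabi yll npwcw
Hunk 3: at line 1 remove [elgj,olku,fabi] add [ryz] -> 5 lines: zhuyw fnv ryz yll npwcw
Hunk 4: at line 1 remove [ryz] add [bnloq,cqha,zwrli] -> 7 lines: zhuyw fnv bnloq cqha zwrli yll npwcw
Final line 2: fnv

Answer: fnv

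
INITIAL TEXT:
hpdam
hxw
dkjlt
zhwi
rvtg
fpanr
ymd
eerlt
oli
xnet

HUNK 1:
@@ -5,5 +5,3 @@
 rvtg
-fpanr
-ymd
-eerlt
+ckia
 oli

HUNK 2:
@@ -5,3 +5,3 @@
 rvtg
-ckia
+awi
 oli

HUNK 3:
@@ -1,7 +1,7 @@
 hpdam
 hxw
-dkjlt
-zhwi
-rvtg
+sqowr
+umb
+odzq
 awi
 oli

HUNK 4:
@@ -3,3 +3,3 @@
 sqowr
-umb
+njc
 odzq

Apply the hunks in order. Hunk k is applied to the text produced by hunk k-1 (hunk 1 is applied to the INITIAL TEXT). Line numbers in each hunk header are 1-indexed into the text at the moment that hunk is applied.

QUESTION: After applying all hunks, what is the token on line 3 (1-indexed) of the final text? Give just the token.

Hunk 1: at line 5 remove [fpanr,ymd,eerlt] add [ckia] -> 8 lines: hpdam hxw dkjlt zhwi rvtg ckia oli xnet
Hunk 2: at line 5 remove [ckia] add [awi] -> 8 lines: hpdam hxw dkjlt zhwi rvtg awi oli xnet
Hunk 3: at line 1 remove [dkjlt,zhwi,rvtg] add [sqowr,umb,odzq] -> 8 lines: hpdam hxw sqowr umb odzq awi oli xnet
Hunk 4: at line 3 remove [umb] add [njc] -> 8 lines: hpdam hxw sqowr njc odzq awi oli xnet
Final line 3: sqowr

Answer: sqowr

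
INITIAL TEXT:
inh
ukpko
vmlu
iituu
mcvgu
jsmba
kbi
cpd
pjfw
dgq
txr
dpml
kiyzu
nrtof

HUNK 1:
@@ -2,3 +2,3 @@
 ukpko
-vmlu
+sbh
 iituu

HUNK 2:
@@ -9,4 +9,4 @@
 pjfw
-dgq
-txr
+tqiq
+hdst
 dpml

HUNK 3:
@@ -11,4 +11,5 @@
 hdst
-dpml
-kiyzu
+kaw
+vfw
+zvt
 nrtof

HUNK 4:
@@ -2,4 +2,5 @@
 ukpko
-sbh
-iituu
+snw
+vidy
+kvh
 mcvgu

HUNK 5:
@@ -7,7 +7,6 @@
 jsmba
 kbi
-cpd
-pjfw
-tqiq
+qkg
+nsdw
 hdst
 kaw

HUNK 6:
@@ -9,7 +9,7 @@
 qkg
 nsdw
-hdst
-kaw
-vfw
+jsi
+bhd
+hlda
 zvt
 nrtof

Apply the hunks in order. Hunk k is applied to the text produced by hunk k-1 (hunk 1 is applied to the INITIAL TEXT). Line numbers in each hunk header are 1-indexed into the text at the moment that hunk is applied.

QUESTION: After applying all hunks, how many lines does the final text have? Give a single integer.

Answer: 15

Derivation:
Hunk 1: at line 2 remove [vmlu] add [sbh] -> 14 lines: inh ukpko sbh iituu mcvgu jsmba kbi cpd pjfw dgq txr dpml kiyzu nrtof
Hunk 2: at line 9 remove [dgq,txr] add [tqiq,hdst] -> 14 lines: inh ukpko sbh iituu mcvgu jsmba kbi cpd pjfw tqiq hdst dpml kiyzu nrtof
Hunk 3: at line 11 remove [dpml,kiyzu] add [kaw,vfw,zvt] -> 15 lines: inh ukpko sbh iituu mcvgu jsmba kbi cpd pjfw tqiq hdst kaw vfw zvt nrtof
Hunk 4: at line 2 remove [sbh,iituu] add [snw,vidy,kvh] -> 16 lines: inh ukpko snw vidy kvh mcvgu jsmba kbi cpd pjfw tqiq hdst kaw vfw zvt nrtof
Hunk 5: at line 7 remove [cpd,pjfw,tqiq] add [qkg,nsdw] -> 15 lines: inh ukpko snw vidy kvh mcvgu jsmba kbi qkg nsdw hdst kaw vfw zvt nrtof
Hunk 6: at line 9 remove [hdst,kaw,vfw] add [jsi,bhd,hlda] -> 15 lines: inh ukpko snw vidy kvh mcvgu jsmba kbi qkg nsdw jsi bhd hlda zvt nrtof
Final line count: 15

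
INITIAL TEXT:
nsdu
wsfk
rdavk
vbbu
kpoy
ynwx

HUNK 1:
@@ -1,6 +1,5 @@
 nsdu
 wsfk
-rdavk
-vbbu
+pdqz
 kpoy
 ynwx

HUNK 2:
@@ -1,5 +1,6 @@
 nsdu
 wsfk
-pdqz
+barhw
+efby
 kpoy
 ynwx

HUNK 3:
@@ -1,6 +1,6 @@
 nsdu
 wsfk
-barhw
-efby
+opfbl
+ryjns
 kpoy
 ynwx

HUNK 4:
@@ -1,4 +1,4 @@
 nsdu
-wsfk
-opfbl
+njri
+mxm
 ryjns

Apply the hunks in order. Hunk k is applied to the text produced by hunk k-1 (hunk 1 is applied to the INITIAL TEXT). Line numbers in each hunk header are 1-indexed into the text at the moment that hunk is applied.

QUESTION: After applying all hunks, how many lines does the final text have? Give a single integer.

Answer: 6

Derivation:
Hunk 1: at line 1 remove [rdavk,vbbu] add [pdqz] -> 5 lines: nsdu wsfk pdqz kpoy ynwx
Hunk 2: at line 1 remove [pdqz] add [barhw,efby] -> 6 lines: nsdu wsfk barhw efby kpoy ynwx
Hunk 3: at line 1 remove [barhw,efby] add [opfbl,ryjns] -> 6 lines: nsdu wsfk opfbl ryjns kpoy ynwx
Hunk 4: at line 1 remove [wsfk,opfbl] add [njri,mxm] -> 6 lines: nsdu njri mxm ryjns kpoy ynwx
Final line count: 6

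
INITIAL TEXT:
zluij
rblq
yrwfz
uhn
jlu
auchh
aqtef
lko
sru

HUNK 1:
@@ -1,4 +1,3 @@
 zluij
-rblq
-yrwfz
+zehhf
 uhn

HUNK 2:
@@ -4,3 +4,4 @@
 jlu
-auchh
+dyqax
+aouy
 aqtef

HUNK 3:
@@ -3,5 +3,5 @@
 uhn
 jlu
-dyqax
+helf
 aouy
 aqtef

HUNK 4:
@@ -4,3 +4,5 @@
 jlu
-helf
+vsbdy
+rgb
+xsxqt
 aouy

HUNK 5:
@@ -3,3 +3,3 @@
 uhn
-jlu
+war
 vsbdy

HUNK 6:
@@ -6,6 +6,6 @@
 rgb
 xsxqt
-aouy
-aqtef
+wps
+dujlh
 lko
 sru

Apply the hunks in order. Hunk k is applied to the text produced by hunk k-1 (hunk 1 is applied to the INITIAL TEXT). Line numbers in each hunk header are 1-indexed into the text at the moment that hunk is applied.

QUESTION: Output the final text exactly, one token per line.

Hunk 1: at line 1 remove [rblq,yrwfz] add [zehhf] -> 8 lines: zluij zehhf uhn jlu auchh aqtef lko sru
Hunk 2: at line 4 remove [auchh] add [dyqax,aouy] -> 9 lines: zluij zehhf uhn jlu dyqax aouy aqtef lko sru
Hunk 3: at line 3 remove [dyqax] add [helf] -> 9 lines: zluij zehhf uhn jlu helf aouy aqtef lko sru
Hunk 4: at line 4 remove [helf] add [vsbdy,rgb,xsxqt] -> 11 lines: zluij zehhf uhn jlu vsbdy rgb xsxqt aouy aqtef lko sru
Hunk 5: at line 3 remove [jlu] add [war] -> 11 lines: zluij zehhf uhn war vsbdy rgb xsxqt aouy aqtef lko sru
Hunk 6: at line 6 remove [aouy,aqtef] add [wps,dujlh] -> 11 lines: zluij zehhf uhn war vsbdy rgb xsxqt wps dujlh lko sru

Answer: zluij
zehhf
uhn
war
vsbdy
rgb
xsxqt
wps
dujlh
lko
sru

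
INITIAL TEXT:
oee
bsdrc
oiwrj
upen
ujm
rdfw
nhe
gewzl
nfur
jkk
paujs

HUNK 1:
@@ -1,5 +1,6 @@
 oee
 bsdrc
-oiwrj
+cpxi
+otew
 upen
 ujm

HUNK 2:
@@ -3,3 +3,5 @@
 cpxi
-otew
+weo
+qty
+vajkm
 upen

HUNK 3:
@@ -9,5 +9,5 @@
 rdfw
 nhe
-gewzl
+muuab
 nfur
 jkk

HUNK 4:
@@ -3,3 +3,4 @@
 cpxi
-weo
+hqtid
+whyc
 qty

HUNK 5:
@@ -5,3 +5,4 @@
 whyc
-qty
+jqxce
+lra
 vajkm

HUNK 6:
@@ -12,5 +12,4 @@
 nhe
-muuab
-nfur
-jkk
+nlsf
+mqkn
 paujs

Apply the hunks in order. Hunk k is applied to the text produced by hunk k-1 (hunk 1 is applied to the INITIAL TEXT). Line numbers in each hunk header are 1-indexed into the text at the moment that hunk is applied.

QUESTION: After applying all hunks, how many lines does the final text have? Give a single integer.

Hunk 1: at line 1 remove [oiwrj] add [cpxi,otew] -> 12 lines: oee bsdrc cpxi otew upen ujm rdfw nhe gewzl nfur jkk paujs
Hunk 2: at line 3 remove [otew] add [weo,qty,vajkm] -> 14 lines: oee bsdrc cpxi weo qty vajkm upen ujm rdfw nhe gewzl nfur jkk paujs
Hunk 3: at line 9 remove [gewzl] add [muuab] -> 14 lines: oee bsdrc cpxi weo qty vajkm upen ujm rdfw nhe muuab nfur jkk paujs
Hunk 4: at line 3 remove [weo] add [hqtid,whyc] -> 15 lines: oee bsdrc cpxi hqtid whyc qty vajkm upen ujm rdfw nhe muuab nfur jkk paujs
Hunk 5: at line 5 remove [qty] add [jqxce,lra] -> 16 lines: oee bsdrc cpxi hqtid whyc jqxce lra vajkm upen ujm rdfw nhe muuab nfur jkk paujs
Hunk 6: at line 12 remove [muuab,nfur,jkk] add [nlsf,mqkn] -> 15 lines: oee bsdrc cpxi hqtid whyc jqxce lra vajkm upen ujm rdfw nhe nlsf mqkn paujs
Final line count: 15

Answer: 15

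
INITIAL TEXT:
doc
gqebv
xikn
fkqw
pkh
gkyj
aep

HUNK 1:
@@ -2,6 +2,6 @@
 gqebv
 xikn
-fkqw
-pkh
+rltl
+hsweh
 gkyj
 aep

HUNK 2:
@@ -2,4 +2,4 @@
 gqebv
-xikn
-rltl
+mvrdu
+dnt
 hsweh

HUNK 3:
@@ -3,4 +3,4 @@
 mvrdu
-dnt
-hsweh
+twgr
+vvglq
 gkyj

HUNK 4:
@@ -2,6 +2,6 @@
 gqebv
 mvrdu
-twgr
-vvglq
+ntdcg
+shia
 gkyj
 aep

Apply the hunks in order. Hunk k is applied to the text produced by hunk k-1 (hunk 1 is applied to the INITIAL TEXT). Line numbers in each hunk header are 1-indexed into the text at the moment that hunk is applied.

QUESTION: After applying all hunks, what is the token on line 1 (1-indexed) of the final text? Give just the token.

Hunk 1: at line 2 remove [fkqw,pkh] add [rltl,hsweh] -> 7 lines: doc gqebv xikn rltl hsweh gkyj aep
Hunk 2: at line 2 remove [xikn,rltl] add [mvrdu,dnt] -> 7 lines: doc gqebv mvrdu dnt hsweh gkyj aep
Hunk 3: at line 3 remove [dnt,hsweh] add [twgr,vvglq] -> 7 lines: doc gqebv mvrdu twgr vvglq gkyj aep
Hunk 4: at line 2 remove [twgr,vvglq] add [ntdcg,shia] -> 7 lines: doc gqebv mvrdu ntdcg shia gkyj aep
Final line 1: doc

Answer: doc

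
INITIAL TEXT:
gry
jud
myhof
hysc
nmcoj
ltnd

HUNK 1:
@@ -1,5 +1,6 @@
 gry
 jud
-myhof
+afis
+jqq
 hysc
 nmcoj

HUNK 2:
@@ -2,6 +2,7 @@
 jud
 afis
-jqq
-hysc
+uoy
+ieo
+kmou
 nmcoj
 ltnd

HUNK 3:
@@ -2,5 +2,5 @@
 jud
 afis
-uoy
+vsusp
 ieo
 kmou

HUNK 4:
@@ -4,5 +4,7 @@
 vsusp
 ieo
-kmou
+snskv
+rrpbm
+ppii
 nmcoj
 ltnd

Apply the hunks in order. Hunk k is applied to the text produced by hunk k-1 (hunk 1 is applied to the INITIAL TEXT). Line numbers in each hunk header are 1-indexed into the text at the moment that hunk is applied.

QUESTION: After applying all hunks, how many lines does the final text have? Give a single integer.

Answer: 10

Derivation:
Hunk 1: at line 1 remove [myhof] add [afis,jqq] -> 7 lines: gry jud afis jqq hysc nmcoj ltnd
Hunk 2: at line 2 remove [jqq,hysc] add [uoy,ieo,kmou] -> 8 lines: gry jud afis uoy ieo kmou nmcoj ltnd
Hunk 3: at line 2 remove [uoy] add [vsusp] -> 8 lines: gry jud afis vsusp ieo kmou nmcoj ltnd
Hunk 4: at line 4 remove [kmou] add [snskv,rrpbm,ppii] -> 10 lines: gry jud afis vsusp ieo snskv rrpbm ppii nmcoj ltnd
Final line count: 10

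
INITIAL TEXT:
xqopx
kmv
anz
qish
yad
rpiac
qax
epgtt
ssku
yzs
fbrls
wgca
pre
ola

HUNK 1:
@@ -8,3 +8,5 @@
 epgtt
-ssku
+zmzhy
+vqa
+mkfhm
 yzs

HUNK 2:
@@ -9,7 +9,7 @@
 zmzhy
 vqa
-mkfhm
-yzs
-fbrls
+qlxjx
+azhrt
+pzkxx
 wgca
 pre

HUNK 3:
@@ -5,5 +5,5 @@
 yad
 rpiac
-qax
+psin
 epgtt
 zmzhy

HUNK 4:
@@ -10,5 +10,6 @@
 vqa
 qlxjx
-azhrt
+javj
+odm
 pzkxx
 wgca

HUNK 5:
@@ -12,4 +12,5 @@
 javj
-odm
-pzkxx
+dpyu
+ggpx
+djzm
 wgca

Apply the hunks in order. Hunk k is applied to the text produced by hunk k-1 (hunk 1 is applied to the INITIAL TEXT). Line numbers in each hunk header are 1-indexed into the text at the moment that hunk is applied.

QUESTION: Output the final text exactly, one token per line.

Hunk 1: at line 8 remove [ssku] add [zmzhy,vqa,mkfhm] -> 16 lines: xqopx kmv anz qish yad rpiac qax epgtt zmzhy vqa mkfhm yzs fbrls wgca pre ola
Hunk 2: at line 9 remove [mkfhm,yzs,fbrls] add [qlxjx,azhrt,pzkxx] -> 16 lines: xqopx kmv anz qish yad rpiac qax epgtt zmzhy vqa qlxjx azhrt pzkxx wgca pre ola
Hunk 3: at line 5 remove [qax] add [psin] -> 16 lines: xqopx kmv anz qish yad rpiac psin epgtt zmzhy vqa qlxjx azhrt pzkxx wgca pre ola
Hunk 4: at line 10 remove [azhrt] add [javj,odm] -> 17 lines: xqopx kmv anz qish yad rpiac psin epgtt zmzhy vqa qlxjx javj odm pzkxx wgca pre ola
Hunk 5: at line 12 remove [odm,pzkxx] add [dpyu,ggpx,djzm] -> 18 lines: xqopx kmv anz qish yad rpiac psin epgtt zmzhy vqa qlxjx javj dpyu ggpx djzm wgca pre ola

Answer: xqopx
kmv
anz
qish
yad
rpiac
psin
epgtt
zmzhy
vqa
qlxjx
javj
dpyu
ggpx
djzm
wgca
pre
ola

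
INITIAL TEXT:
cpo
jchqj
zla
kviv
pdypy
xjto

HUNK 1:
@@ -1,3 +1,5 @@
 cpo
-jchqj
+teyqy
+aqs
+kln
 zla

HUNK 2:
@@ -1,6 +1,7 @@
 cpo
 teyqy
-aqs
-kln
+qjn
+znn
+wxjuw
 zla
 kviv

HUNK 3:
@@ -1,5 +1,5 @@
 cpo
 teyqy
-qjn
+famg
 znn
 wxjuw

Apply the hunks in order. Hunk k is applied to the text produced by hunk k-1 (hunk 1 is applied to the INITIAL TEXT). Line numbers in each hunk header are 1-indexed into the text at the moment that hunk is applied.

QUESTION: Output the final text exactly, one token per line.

Answer: cpo
teyqy
famg
znn
wxjuw
zla
kviv
pdypy
xjto

Derivation:
Hunk 1: at line 1 remove [jchqj] add [teyqy,aqs,kln] -> 8 lines: cpo teyqy aqs kln zla kviv pdypy xjto
Hunk 2: at line 1 remove [aqs,kln] add [qjn,znn,wxjuw] -> 9 lines: cpo teyqy qjn znn wxjuw zla kviv pdypy xjto
Hunk 3: at line 1 remove [qjn] add [famg] -> 9 lines: cpo teyqy famg znn wxjuw zla kviv pdypy xjto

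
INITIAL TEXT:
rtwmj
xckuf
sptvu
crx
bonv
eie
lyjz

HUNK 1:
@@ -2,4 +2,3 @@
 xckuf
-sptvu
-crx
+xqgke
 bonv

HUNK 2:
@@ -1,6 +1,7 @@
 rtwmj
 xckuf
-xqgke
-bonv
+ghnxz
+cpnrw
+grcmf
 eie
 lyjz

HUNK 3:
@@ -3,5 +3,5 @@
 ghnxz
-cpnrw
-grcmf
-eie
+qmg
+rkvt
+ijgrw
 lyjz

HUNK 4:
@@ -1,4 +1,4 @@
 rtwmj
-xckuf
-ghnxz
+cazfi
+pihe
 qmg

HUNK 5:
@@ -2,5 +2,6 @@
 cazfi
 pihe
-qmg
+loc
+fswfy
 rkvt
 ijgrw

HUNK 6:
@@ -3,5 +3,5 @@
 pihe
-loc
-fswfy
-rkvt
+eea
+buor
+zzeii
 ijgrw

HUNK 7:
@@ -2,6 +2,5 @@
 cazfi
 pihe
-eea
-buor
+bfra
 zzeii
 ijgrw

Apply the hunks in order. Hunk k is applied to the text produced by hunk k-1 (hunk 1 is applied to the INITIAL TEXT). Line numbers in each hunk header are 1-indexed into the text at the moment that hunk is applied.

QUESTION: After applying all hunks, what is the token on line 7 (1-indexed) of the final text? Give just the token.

Answer: lyjz

Derivation:
Hunk 1: at line 2 remove [sptvu,crx] add [xqgke] -> 6 lines: rtwmj xckuf xqgke bonv eie lyjz
Hunk 2: at line 1 remove [xqgke,bonv] add [ghnxz,cpnrw,grcmf] -> 7 lines: rtwmj xckuf ghnxz cpnrw grcmf eie lyjz
Hunk 3: at line 3 remove [cpnrw,grcmf,eie] add [qmg,rkvt,ijgrw] -> 7 lines: rtwmj xckuf ghnxz qmg rkvt ijgrw lyjz
Hunk 4: at line 1 remove [xckuf,ghnxz] add [cazfi,pihe] -> 7 lines: rtwmj cazfi pihe qmg rkvt ijgrw lyjz
Hunk 5: at line 2 remove [qmg] add [loc,fswfy] -> 8 lines: rtwmj cazfi pihe loc fswfy rkvt ijgrw lyjz
Hunk 6: at line 3 remove [loc,fswfy,rkvt] add [eea,buor,zzeii] -> 8 lines: rtwmj cazfi pihe eea buor zzeii ijgrw lyjz
Hunk 7: at line 2 remove [eea,buor] add [bfra] -> 7 lines: rtwmj cazfi pihe bfra zzeii ijgrw lyjz
Final line 7: lyjz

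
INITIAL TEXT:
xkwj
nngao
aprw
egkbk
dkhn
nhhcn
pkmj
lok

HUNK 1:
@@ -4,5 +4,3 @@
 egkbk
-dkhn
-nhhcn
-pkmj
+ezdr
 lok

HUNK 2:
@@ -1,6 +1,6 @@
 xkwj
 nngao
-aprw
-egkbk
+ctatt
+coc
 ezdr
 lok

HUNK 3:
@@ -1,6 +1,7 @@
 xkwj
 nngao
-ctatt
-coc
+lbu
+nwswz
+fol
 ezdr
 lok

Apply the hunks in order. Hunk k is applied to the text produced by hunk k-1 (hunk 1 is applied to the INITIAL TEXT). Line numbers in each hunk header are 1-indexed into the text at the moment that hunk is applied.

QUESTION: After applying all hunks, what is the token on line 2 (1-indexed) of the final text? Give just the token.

Hunk 1: at line 4 remove [dkhn,nhhcn,pkmj] add [ezdr] -> 6 lines: xkwj nngao aprw egkbk ezdr lok
Hunk 2: at line 1 remove [aprw,egkbk] add [ctatt,coc] -> 6 lines: xkwj nngao ctatt coc ezdr lok
Hunk 3: at line 1 remove [ctatt,coc] add [lbu,nwswz,fol] -> 7 lines: xkwj nngao lbu nwswz fol ezdr lok
Final line 2: nngao

Answer: nngao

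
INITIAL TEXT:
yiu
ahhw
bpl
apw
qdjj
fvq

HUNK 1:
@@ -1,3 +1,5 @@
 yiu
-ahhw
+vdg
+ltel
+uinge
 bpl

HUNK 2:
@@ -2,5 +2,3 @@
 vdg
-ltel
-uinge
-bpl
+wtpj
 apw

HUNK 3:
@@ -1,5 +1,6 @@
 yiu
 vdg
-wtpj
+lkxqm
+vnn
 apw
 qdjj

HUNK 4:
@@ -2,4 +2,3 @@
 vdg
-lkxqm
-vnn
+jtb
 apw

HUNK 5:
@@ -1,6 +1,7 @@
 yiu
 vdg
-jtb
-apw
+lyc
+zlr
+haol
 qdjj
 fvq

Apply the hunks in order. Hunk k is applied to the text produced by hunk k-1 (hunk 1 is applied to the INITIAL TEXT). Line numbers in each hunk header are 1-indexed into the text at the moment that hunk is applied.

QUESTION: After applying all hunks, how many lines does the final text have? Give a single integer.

Answer: 7

Derivation:
Hunk 1: at line 1 remove [ahhw] add [vdg,ltel,uinge] -> 8 lines: yiu vdg ltel uinge bpl apw qdjj fvq
Hunk 2: at line 2 remove [ltel,uinge,bpl] add [wtpj] -> 6 lines: yiu vdg wtpj apw qdjj fvq
Hunk 3: at line 1 remove [wtpj] add [lkxqm,vnn] -> 7 lines: yiu vdg lkxqm vnn apw qdjj fvq
Hunk 4: at line 2 remove [lkxqm,vnn] add [jtb] -> 6 lines: yiu vdg jtb apw qdjj fvq
Hunk 5: at line 1 remove [jtb,apw] add [lyc,zlr,haol] -> 7 lines: yiu vdg lyc zlr haol qdjj fvq
Final line count: 7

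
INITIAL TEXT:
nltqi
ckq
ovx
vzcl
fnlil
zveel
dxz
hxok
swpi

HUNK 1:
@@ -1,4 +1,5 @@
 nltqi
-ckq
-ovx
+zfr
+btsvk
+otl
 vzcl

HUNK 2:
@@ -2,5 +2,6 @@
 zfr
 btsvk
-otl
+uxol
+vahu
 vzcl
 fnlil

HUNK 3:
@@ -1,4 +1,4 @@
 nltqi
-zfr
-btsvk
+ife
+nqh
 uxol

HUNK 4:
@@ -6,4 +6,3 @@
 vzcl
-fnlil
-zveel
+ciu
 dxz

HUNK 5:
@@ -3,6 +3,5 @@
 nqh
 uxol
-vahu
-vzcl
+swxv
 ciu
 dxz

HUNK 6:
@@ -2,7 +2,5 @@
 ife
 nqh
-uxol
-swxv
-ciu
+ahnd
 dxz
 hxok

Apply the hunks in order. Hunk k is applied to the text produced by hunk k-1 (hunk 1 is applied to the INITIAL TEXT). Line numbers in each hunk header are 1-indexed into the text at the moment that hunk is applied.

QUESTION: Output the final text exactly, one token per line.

Hunk 1: at line 1 remove [ckq,ovx] add [zfr,btsvk,otl] -> 10 lines: nltqi zfr btsvk otl vzcl fnlil zveel dxz hxok swpi
Hunk 2: at line 2 remove [otl] add [uxol,vahu] -> 11 lines: nltqi zfr btsvk uxol vahu vzcl fnlil zveel dxz hxok swpi
Hunk 3: at line 1 remove [zfr,btsvk] add [ife,nqh] -> 11 lines: nltqi ife nqh uxol vahu vzcl fnlil zveel dxz hxok swpi
Hunk 4: at line 6 remove [fnlil,zveel] add [ciu] -> 10 lines: nltqi ife nqh uxol vahu vzcl ciu dxz hxok swpi
Hunk 5: at line 3 remove [vahu,vzcl] add [swxv] -> 9 lines: nltqi ife nqh uxol swxv ciu dxz hxok swpi
Hunk 6: at line 2 remove [uxol,swxv,ciu] add [ahnd] -> 7 lines: nltqi ife nqh ahnd dxz hxok swpi

Answer: nltqi
ife
nqh
ahnd
dxz
hxok
swpi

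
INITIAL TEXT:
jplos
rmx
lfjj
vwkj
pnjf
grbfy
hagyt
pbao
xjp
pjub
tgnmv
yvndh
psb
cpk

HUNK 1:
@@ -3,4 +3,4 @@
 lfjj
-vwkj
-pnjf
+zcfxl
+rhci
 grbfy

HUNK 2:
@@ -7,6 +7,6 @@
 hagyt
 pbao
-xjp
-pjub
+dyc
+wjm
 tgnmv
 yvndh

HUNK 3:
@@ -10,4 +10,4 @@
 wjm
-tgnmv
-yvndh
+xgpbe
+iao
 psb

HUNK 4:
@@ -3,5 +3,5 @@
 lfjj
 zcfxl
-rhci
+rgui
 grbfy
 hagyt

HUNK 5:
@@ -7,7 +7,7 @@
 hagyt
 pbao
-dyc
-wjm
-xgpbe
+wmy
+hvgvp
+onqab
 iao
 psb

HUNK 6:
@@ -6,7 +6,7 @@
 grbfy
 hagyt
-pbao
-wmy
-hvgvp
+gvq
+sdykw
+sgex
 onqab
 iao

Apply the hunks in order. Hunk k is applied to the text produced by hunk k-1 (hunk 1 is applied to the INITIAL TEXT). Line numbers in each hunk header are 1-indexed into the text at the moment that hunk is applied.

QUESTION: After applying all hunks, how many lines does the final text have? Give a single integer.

Hunk 1: at line 3 remove [vwkj,pnjf] add [zcfxl,rhci] -> 14 lines: jplos rmx lfjj zcfxl rhci grbfy hagyt pbao xjp pjub tgnmv yvndh psb cpk
Hunk 2: at line 7 remove [xjp,pjub] add [dyc,wjm] -> 14 lines: jplos rmx lfjj zcfxl rhci grbfy hagyt pbao dyc wjm tgnmv yvndh psb cpk
Hunk 3: at line 10 remove [tgnmv,yvndh] add [xgpbe,iao] -> 14 lines: jplos rmx lfjj zcfxl rhci grbfy hagyt pbao dyc wjm xgpbe iao psb cpk
Hunk 4: at line 3 remove [rhci] add [rgui] -> 14 lines: jplos rmx lfjj zcfxl rgui grbfy hagyt pbao dyc wjm xgpbe iao psb cpk
Hunk 5: at line 7 remove [dyc,wjm,xgpbe] add [wmy,hvgvp,onqab] -> 14 lines: jplos rmx lfjj zcfxl rgui grbfy hagyt pbao wmy hvgvp onqab iao psb cpk
Hunk 6: at line 6 remove [pbao,wmy,hvgvp] add [gvq,sdykw,sgex] -> 14 lines: jplos rmx lfjj zcfxl rgui grbfy hagyt gvq sdykw sgex onqab iao psb cpk
Final line count: 14

Answer: 14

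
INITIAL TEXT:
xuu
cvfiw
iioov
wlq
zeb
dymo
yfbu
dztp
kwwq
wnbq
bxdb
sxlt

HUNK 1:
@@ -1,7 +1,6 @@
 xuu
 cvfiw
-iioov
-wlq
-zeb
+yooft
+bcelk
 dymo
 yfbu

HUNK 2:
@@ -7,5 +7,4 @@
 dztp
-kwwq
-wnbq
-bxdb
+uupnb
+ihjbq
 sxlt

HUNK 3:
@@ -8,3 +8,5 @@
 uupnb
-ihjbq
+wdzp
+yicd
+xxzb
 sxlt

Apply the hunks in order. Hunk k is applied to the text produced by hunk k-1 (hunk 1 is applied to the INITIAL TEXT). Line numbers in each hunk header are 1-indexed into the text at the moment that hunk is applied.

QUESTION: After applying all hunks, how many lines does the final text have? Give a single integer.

Answer: 12

Derivation:
Hunk 1: at line 1 remove [iioov,wlq,zeb] add [yooft,bcelk] -> 11 lines: xuu cvfiw yooft bcelk dymo yfbu dztp kwwq wnbq bxdb sxlt
Hunk 2: at line 7 remove [kwwq,wnbq,bxdb] add [uupnb,ihjbq] -> 10 lines: xuu cvfiw yooft bcelk dymo yfbu dztp uupnb ihjbq sxlt
Hunk 3: at line 8 remove [ihjbq] add [wdzp,yicd,xxzb] -> 12 lines: xuu cvfiw yooft bcelk dymo yfbu dztp uupnb wdzp yicd xxzb sxlt
Final line count: 12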